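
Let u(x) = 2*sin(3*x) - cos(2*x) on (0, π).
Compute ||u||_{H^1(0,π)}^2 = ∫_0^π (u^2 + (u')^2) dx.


||u||_{H^1(0,π)}^2 = -24 + 45*π/2

u'(x) = 2*sin(2*x) + 6*cos(3*x).
Expand u² and (u')² and integrate term by term on (0, π), using: for integers n ≥ 1, ∫_0^π sin²(nx) dx = ∫_0^π cos²(nx) dx = π/2; for n ≠ n', ∫_0^π sin(nx)sin(n'x) dx = ∫_0^π cos(nx)cos(n'x) dx = 0; and by product-to-sum, ∫_0^π sin(nx)cos(n'x) dx = ½∫_0^π [sin((n+n')x) + sin((n−n')x)] dx, which is 0 when n+n' is even and 2n/(n²−n'²) when n+n' is odd (it need not vanish on (0, π)).
  u² squared terms: (-1)²·∫cos(2x)² dx = 1·π/2 = π/2;  (2)²·∫sin(3x)² dx = 4·π/2 = 2*π.
  u² cross terms: 2·(-1)·(2)·∫cos(2x)·sin(3x) dx = -4·(6/5) = -24/5.
  So ∫_0^π u² dx = π/2 + 2*π − 24/5 = -24/5 + 5*π/2.
  (u')² squared terms: (2)²·∫sin(2x)² dx = 4·π/2 = 2*π;  (6)²·∫cos(3x)² dx = 36·π/2 = 18*π.
  (u')² cross terms: 2·(2)·(6)·∫sin(2x)·cos(3x) dx = 24·(-4/5) = -96/5.
  So ∫_0^π (u')² dx = 2*π + 18*π − 96/5 = -96/5 + 20*π.
||u||_{H^1}^2 = (-24/5 + 5*π/2) + (-96/5 + 20*π) = -24 + 45*π/2.


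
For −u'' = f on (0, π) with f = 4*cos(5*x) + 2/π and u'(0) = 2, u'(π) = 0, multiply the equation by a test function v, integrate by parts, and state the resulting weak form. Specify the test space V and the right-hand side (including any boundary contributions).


V = H^1(0, π) (v unrestricted at boundary; u is determined up to an additive constant); weak form: ∫_0^π u'v' dx = ∫_0^π (4*cos(5*x) + 2/π) v dx − 2·v(0) for all v ∈ V.

Multiply both sides by a test function v and integrate from 0 to π:
  ∫_0^π −u''(x) v(x) dx = ∫_0^π f(x) v(x) dx.
Integrate the LHS by parts once:
  ∫_0^π −u'' v dx = −[u'(x) v(x)]_0^π + ∫_0^π u'(x) v'(x) dx.
Thus ∫_0^π u'(x) v'(x) dx = ∫_0^π f(x) v(x) dx + [u'(x) v(x)]_0^π.
Choose V so that boundary terms are either known or forced to vanish.
u has inhomogeneous Neumann u'(0) = 2, u'(π) = 0. [u' v]_0^π = (0)·v(π) − (2)·v(0) = − 2·v(0). Take V = H^1(0, π); boundary term becomes part of RHS.
Weak formulation: find u (satisfying any essential BC) such that ∫_0^π u'(x) v'(x) dx = ∫_0^π f v dx − 2·v(0) for all v ∈ V (Neumann data are natural BCs: they enter the RHS as boundary terms).
Substituting f(x) = 4*cos(5*x) + 2/π, the right-hand side is ∫_0^π (4*cos(5*x) + 2/π) v dx − 2·v(0).
Compatibility check (pure Neumann): taking v ≡ 1 ∈ V gives 0 = ∫_0^π f dx + (0) − (2), i.e. ∫_0^π f dx must equal u'(0) − u'(π) = 2. Indeed ∫_0^π (4*cos(5*x) + 2/π) dx = 2, so the data are compatible. The solution is then unique only up to an additive constant (fix it e.g. by requiring ∫_0^π u dx = 0).


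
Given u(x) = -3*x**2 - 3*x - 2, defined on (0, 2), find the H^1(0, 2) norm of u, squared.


||u||_{H^1}^2 = 2018/5

The H^1 norm (squared) on an interval (0, L) is
  ||u||_{H^1}^2 = ∫_0^L u(x)^2 dx + ∫_0^L u'(x)^2 dx.
Compute u'(x) = -6*x - 3.
Then u(x)^2 = 9*x**4 + 18*x**3 + 21*x**2 + 12*x + 4 and u'(x)^2 = 36*x**2 + 36*x + 9.
Integrate each monomial from 0 to 2 using ∫_0^2 c·x^n dx = c·2^(n+1)/(n+1):
  ∫_0^2 u(x)^2 dx = ∫_0^2 (9*x^4 + 18*x^3 + 21*x^2 + 12*x + 4) dx. Term by term:
    ∫_0^2 9*x^4 dx = 288/5;  ∫_0^2 18*x^3 dx = 72;  ∫_0^2 21*x^2 dx = 56;
    ∫_0^2 12*x dx = 24;  ∫_0^2 4 dx = 8.
  Sum: 288/5 + 72 + 56 + 24 + 8 = 1088/5.
  ∫_0^2 u'(x)^2 dx = ∫_0^2 (36*x^2 + 36*x + 9) dx. Term by term:
    ∫_0^2 36*x^2 dx = 96;  ∫_0^2 36*x dx = 72;  ∫_0^2 9 dx = 18.
  Sum: 96 + 72 + 18 = 186.
Adding: ||u||_{H^1}^2 = 1088/5 + 186 = 2018/5.


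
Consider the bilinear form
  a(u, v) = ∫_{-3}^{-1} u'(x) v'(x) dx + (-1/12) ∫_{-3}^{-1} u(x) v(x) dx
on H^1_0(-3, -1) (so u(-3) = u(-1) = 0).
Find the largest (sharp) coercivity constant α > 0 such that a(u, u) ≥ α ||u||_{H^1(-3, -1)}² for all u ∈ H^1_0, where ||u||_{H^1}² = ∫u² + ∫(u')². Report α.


α = (-1/3 + π^2)/(4 + π^2)

Coercivity of a(·,·) on H^1_0(-3, -1) means a(u, u) ≥ α ||u||_{H^1}² for every u ∈ H^1_0.
The interval has length L = 2, and Poincaré/coercivity depend only on L. Here a(u, u) = ∫(u')² + (-1/12)·∫u².
Here c = -1/12 < 0 with |c| < (π/L)² = π^2/4, so coercivity still holds. The condition a(u,u) ≥ α||u||_{H^1}² reads (1−α)∫(u')² ≥ (α−c)∫u². Any admissible α is ≤ 1 (rapidly oscillating u have ∫u²/∫(u')² → 0), and α = 1 would force 0 ≥ (1−c)∫u², impossible since c < 1; so 1−α > 0. By the sharp Poincaré inequality on H^1_0 of an interval of length L, ∫(u')² ≥ (π/L)²∫u² with equality for the first sine mode sin(π(x−x₀)/L) (x₀ the left endpoint), so the inequality holds for all u iff (1−α)(π/L)² ≥ α − c, i.e. α ≤ ((π/L)² + c)/((π/L)² + 1) = (1 + c(L/π)²)/(1 + (L/π)²). (Direct route, valid since c ≤ 0: Poincaré gives c∫u² ≥ c(L/π)²∫(u')², so a(u,u) ≥ (1 + c(L/π)²)∫(u')², while ||u||_{H^1}² ≤ (1 + (L/π)²)∫(u')²; dividing yields the same α.) With (π/L)² = π^2/4 and c = -1/12, the largest admissible constant is α = ((π/L)² + c)/((π/L)² + 1).
Simplifying, α = (-1/3 + π^2)/(4 + π^2).


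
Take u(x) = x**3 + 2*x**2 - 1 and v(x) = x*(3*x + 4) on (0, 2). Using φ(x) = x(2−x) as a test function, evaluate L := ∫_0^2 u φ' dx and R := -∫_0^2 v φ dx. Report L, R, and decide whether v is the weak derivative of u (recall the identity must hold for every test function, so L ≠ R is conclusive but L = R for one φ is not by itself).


LHS = -152/15, RHS = -152/15. Yes, v = u' weakly.

u(x) = x**3 + 2*x**2 - 1, classical derivative u'(x) = 3*x**2 + 4*x.
φ(x) = x(2−x), so φ'(x) = 2 - 2*x.
Note φ(0) = φ(2) = 0, so the boundary term u·φ vanishes.
LHS = ∫_0^2 u(x) φ'(x) dx = ∫_0^2 (-2*x^4 - 2*x^3 + 4*x^2 + 2*x - 2) dx. Term by term:
  ∫_0^2 -2*x^4 dx = -64/5;  ∫_0^2 -2*x^3 dx = -8;  ∫_0^2 4*x^2 dx = 32/3;
  ∫_0^2 2*x dx = 4;  ∫_0^2 -2 dx = -4.
Sum: -64/5 − 8 + 32/3 + 4 − 4 = -152/15.
So LHS = -152/15.
∫_0^2 v(x) φ(x) dx = ∫_0^2 (-3*x^4 + 2*x^3 + 8*x^2) dx. Term by term:
  ∫_0^2 -3*x^4 dx = -96/5;  ∫_0^2 2*x^3 dx = 8;  ∫_0^2 8*x^2 dx = 64/3.
Sum: -96/5 + 8 + 64/3 = 152/15.
So RHS = -∫_0^2 v(x) φ(x) dx = -152/15.
LHS = RHS, so the identity holds for this test φ.
Moreover u is smooth here and v(x) = u'(x) = 3*x**2 + 4*x pointwise, so the identity holds for every test function. Hence v is the weak derivative of u.


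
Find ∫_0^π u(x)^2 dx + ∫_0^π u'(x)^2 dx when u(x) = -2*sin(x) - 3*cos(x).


||u||_{H^1(0,π)}^2 = 13*π

u'(x) = 3*sin(x) - 2*cos(x).
Expand u² and (u')² and integrate term by term on (0, π), using: for integers n ≥ 1, ∫_0^π sin²(nx) dx = ∫_0^π cos²(nx) dx = π/2; for n ≠ n', ∫_0^π sin(nx)sin(n'x) dx = ∫_0^π cos(nx)cos(n'x) dx = 0; and by product-to-sum, ∫_0^π sin(nx)cos(n'x) dx = ½∫_0^π [sin((n+n')x) + sin((n−n')x)] dx, which is 0 when n+n' is even and 2n/(n²−n'²) when n+n' is odd (it need not vanish on (0, π)).
  u² squared terms: (-3)²·∫cos(x)² dx = 9·π/2 = 9*π/2;  (-2)²·∫sin(x)² dx = 4·π/2 = 2*π.
  u² cross terms: 2·(-3)·(-2)·∫cos(x)·sin(x) dx = 12·(0) = 0.
  So ∫_0^π u² dx = 9*π/2 + 2*π + 0 = 13*π/2.
  (u')² squared terms: (-2)²·∫cos(x)² dx = 4·π/2 = 2*π;  (3)²·∫sin(x)² dx = 9·π/2 = 9*π/2.
  (u')² cross terms: 2·(-2)·(3)·∫cos(x)·sin(x) dx = -12·(0) = 0.
  So ∫_0^π (u')² dx = 2*π + 9*π/2 + 0 = 13*π/2.
||u||_{H^1}^2 = (13*π/2) + (13*π/2) = 13*π.


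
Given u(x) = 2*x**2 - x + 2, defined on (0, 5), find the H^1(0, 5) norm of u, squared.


||u||_{H^1}^2 = 8375/3

The H^1 norm (squared) on an interval (0, L) is
  ||u||_{H^1}^2 = ∫_0^L u(x)^2 dx + ∫_0^L u'(x)^2 dx.
Compute u'(x) = 4*x - 1.
Then u(x)^2 = 4*x**4 - 4*x**3 + 9*x**2 - 4*x + 4 and u'(x)^2 = 16*x**2 - 8*x + 1.
Integrate each monomial from 0 to 5 using ∫_0^5 c·x^n dx = c·5^(n+1)/(n+1):
  ∫_0^5 u(x)^2 dx = ∫_0^5 (4*x^4 - 4*x^3 + 9*x^2 - 4*x + 4) dx. Term by term:
    ∫_0^5 4*x^4 dx = 2500;  ∫_0^5 -4*x^3 dx = -625;  ∫_0^5 9*x^2 dx = 375;
    ∫_0^5 -4*x dx = -50;  ∫_0^5 4 dx = 20.
  Sum: 2500 − 625 + 375 − 50 + 20 = 2220.
  ∫_0^5 u'(x)^2 dx = ∫_0^5 (16*x^2 - 8*x + 1) dx. Term by term:
    ∫_0^5 16*x^2 dx = 2000/3;  ∫_0^5 -8*x dx = -100;  ∫_0^5 1 dx = 5.
  Sum: 2000/3 − 100 + 5 = 1715/3.
Adding: ||u||_{H^1}^2 = 2220 + 1715/3 = 8375/3.


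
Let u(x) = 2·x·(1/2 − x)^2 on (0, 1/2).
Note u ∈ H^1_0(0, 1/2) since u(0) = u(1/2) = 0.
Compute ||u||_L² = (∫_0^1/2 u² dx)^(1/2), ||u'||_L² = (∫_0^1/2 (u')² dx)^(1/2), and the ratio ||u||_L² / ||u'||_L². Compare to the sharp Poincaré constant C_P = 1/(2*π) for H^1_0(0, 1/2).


||u||_L² / ||u'||_L² = sqrt(14)/28 < C_P = 1/(2*π).

u(x) = 2·x·(1/2 − x)^2, so u'(x) = (x - 1/2)*(6*x - 1).
u(x) = 2·x·(1/2 − x)^2 vanishes at x = 0 and x = 1/2, so u ∈ H^1_0(0, 1/2). Differentiate via the product rule and integrate the resulting polynomials term by term.
  ∫_0^1/2 u² dx = ∫_0^1/2 (4*x^6 - 8*x^5 + 6*x^4 - 2*x^3 + x^2/4) dx. Term by term:
    ∫_0^1/2 4*x^6 dx = 1/224;  ∫_0^1/2 -8*x^5 dx = -1/48;  ∫_0^1/2 6*x^4 dx = 3/80;
    ∫_0^1/2 -2*x^3 dx = -1/32;  ∫_0^1/2 x^2/4 dx = 1/96.
  Sum: 1/224 − 1/48 + 3/80 − 1/32 + 1/96 = 1/3360.
  ∫_0^1/2 (u')² dx = ∫_0^1/2 (36*x^4 - 48*x^3 + 22*x^2 - 4*x + 1/4) dx. Term by term:
    ∫_0^1/2 36*x^4 dx = 9/40;  ∫_0^1/2 -48*x^3 dx = -3/4;  ∫_0^1/2 22*x^2 dx = 11/12;
    ∫_0^1/2 -4*x dx = -1/2;  ∫_0^1/2 1/4 dx = 1/8.
  Sum: 9/40 − 3/4 + 11/12 − 1/2 + 1/8 = 1/60.
∫_0^1/2 u² dx = 1/3360, so ||u||_L² = sqrt(210)/840.
∫_0^1/2 (u')² dx = 1/60, so ||u'||_L² = sqrt(15)/30.
Ratio ||u||_L² / ||u'||_L² = sqrt(14)/28.
Sharp Poincaré constant on H^1_0(0, 1/2) is C_P = L/π = 1/(2*π), achieved by sin(2*π·x).
A polynomial bump cannot attain the sharp Poincaré constant (only the first sine eigenfunction does), so the ratio is strictly less than C_P, consistent with ||u||_L² ≤ C_P ||u'||_L².


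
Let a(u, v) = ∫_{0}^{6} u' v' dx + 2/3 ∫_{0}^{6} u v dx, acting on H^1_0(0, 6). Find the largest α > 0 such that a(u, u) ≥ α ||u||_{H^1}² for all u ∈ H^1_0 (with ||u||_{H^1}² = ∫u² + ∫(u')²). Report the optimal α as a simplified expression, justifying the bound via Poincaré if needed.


α = (π^2 + 24)/(π^2 + 36)

Coercivity of a(·,·) on H^1_0(0, 6) means a(u, u) ≥ α ||u||_{H^1}² for every u ∈ H^1_0.
The interval has length L = 6, and Poincaré/coercivity depend only on L. Here a(u, u) = ∫(u')² + (2/3)·∫u².
Here 0 < c = 2/3 < 1. The condition a(u,u) ≥ α||u||_{H^1}² reads (1−α)∫(u')² ≥ (α−c)∫u². Any admissible α is ≤ 1 (rapidly oscillating u have ∫u²/∫(u')² → 0), and α = 1 would force 0 ≥ (1−c)∫u², impossible since c < 1; so 1−α > 0. By the sharp Poincaré inequality on H^1_0 of an interval of length L, ∫(u')² ≥ (π/L)²∫u² with equality for the first sine mode sin(π(x−x₀)/L) (x₀ the left endpoint), so the inequality holds for all u iff (1−α)(π/L)² ≥ α − c, i.e. α ≤ ((π/L)² + c)/((π/L)² + 1) = (1 + c(L/π)²)/(1 + (L/π)²). With (π/L)² = π^2/36 and c = 2/3, the largest admissible constant is α = ((π/L)² + c)/((π/L)² + 1).
Simplifying, α = (π^2 + 24)/(π^2 + 36).


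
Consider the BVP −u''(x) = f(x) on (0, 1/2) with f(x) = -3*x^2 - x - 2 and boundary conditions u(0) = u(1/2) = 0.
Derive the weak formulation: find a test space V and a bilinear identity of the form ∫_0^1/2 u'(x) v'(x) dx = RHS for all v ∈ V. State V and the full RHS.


V = H^1_0(0, 1/2) (so v(0) = v(1/2) = 0); weak form: ∫_0^1/2 u'v' dx = ∫_0^1/2 (-3*x^2 - x - 2) v dx for all v ∈ V.

Multiply both sides by a test function v and integrate from 0 to 1/2:
  ∫_0^1/2 −u''(x) v(x) dx = ∫_0^1/2 f(x) v(x) dx.
Integrate the LHS by parts once:
  ∫_0^1/2 −u'' v dx = −[u'(x) v(x)]_0^1/2 + ∫_0^1/2 u'(x) v'(x) dx.
Thus ∫_0^1/2 u'(x) v'(x) dx = ∫_0^1/2 f(x) v(x) dx + [u'(x) v(x)]_0^1/2.
Choose V so that boundary terms are either known or forced to vanish.
u is Dirichlet: u(0) = u(1/2) = 0. Let V = H^1_0(0, 1/2); then v(0) = v(1/2) = 0, and [u' v]_0^1/2 = 0.
Weak formulation: find u (satisfying any essential BC) such that ∫_0^1/2 u'(x) v'(x) dx = ∫_0^1/2 f v dx for all v ∈ V.
Substituting f(x) = -3*x^2 - x - 2, the right-hand side is ∫_0^1/2 (-3*x^2 - x - 2) v dx.


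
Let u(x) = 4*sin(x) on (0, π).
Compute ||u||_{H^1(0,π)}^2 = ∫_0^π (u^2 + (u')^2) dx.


||u||_{H^1(0,π)}^2 = 16*π

u'(x) = 4*cos(x).
Expand u² and (u')² and integrate term by term on (0, π), using: for integers n ≥ 1, ∫_0^π sin²(nx) dx = ∫_0^π cos²(nx) dx = π/2; for n ≠ n', ∫_0^π sin(nx)sin(n'x) dx = ∫_0^π cos(nx)cos(n'x) dx = 0; and by product-to-sum, ∫_0^π sin(nx)cos(n'x) dx = ½∫_0^π [sin((n+n')x) + sin((n−n')x)] dx, which is 0 when n+n' is even and 2n/(n²−n'²) when n+n' is odd (it need not vanish on (0, π)).
  u² squared terms: (4)²·∫sin(x)² dx = 16·π/2 = 8*π.
  So ∫_0^π u² dx = 8*π.
  (u')² squared terms: (4)²·∫cos(x)² dx = 16·π/2 = 8*π.
  So ∫_0^π (u')² dx = 8*π.
||u||_{H^1}^2 = (8*π) + (8*π) = 16*π.


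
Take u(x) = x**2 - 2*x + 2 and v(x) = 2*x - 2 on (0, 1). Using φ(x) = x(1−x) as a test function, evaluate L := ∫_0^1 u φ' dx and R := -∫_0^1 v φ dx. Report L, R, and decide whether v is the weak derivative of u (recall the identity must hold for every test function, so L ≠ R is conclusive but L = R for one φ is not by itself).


LHS = 1/6, RHS = 1/6. Yes, v = u' weakly.

u(x) = x**2 - 2*x + 2, classical derivative u'(x) = 2*x - 2.
φ(x) = x(1−x), so φ'(x) = 1 - 2*x.
Note φ(0) = φ(1) = 0, so the boundary term u·φ vanishes.
LHS = ∫_0^1 u(x) φ'(x) dx = ∫_0^1 (-2*x^3 + 5*x^2 - 6*x + 2) dx. Term by term:
  ∫_0^1 -2*x^3 dx = -1/2;  ∫_0^1 5*x^2 dx = 5/3;  ∫_0^1 -6*x dx = -3;
  ∫_0^1 2 dx = 2.
Sum: -1/2 + 5/3 − 3 + 2 = 1/6.
So LHS = 1/6.
∫_0^1 v(x) φ(x) dx = ∫_0^1 (-2*x^3 + 4*x^2 - 2*x) dx. Term by term:
  ∫_0^1 -2*x^3 dx = -1/2;  ∫_0^1 4*x^2 dx = 4/3;  ∫_0^1 -2*x dx = -1.
Sum: -1/2 + 4/3 − 1 = -1/6.
So RHS = -∫_0^1 v(x) φ(x) dx = 1/6.
LHS = RHS, so the identity holds for this test φ.
Moreover u is smooth here and v(x) = u'(x) = 2*x - 2 pointwise, so the identity holds for every test function. Hence v is the weak derivative of u.


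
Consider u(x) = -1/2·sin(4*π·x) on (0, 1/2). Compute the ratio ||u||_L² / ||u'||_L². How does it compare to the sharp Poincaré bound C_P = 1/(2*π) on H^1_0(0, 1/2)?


||u||_L² / ||u'||_L² = 1/(4*π) < C_P = 1/(2*π).

u(x) = -1/2·sin(4*π·x), so u'(x) = -2*π*cos(4*π*x).
Writing u(x) = A·sin(kπx/L) with A = -1/2 and k = 2, use ∫_0^L sin²(kπx/L) dx = L/2 and ∫_0^L cos²(kπx/L) dx = L/2.
u² = 1/4·sin²(4*π·x) and (u')² = 4*π^2·cos²(4*π·x), and each of sin², cos² integrates to L/2 = 1/4 over (0, 1/2).
∫_0^1/2 u² dx = 1/16, so ||u||_L² = 1/4.
∫_0^1/2 (u')² dx = π^2, so ||u'||_L² = π.
Ratio ||u||_L² / ||u'||_L² = 1/(4*π).
Sharp Poincaré constant on H^1_0(0, 1/2) is C_P = L/π = 1/(2*π), achieved by sin(2*π·x).
This is the k = 2 harmonic; the ratio L/(kπ) is strictly less than C_P = L/π, consistent with the sharp inequality ||u||_L² ≤ C_P ||u'||_L².


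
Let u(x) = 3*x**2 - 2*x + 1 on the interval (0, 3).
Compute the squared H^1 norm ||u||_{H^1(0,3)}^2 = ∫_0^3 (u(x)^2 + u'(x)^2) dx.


||u||_{H^1}^2 = 2487/5

The H^1 norm (squared) on an interval (0, L) is
  ||u||_{H^1}^2 = ∫_0^L u(x)^2 dx + ∫_0^L u'(x)^2 dx.
Compute u'(x) = 6*x - 2.
Then u(x)^2 = 9*x**4 - 12*x**3 + 10*x**2 - 4*x + 1 and u'(x)^2 = 36*x**2 - 24*x + 4.
Integrate each monomial from 0 to 3 using ∫_0^3 c·x^n dx = c·3^(n+1)/(n+1):
  ∫_0^3 u(x)^2 dx = ∫_0^3 (9*x^4 - 12*x^3 + 10*x^2 - 4*x + 1) dx. Term by term:
    ∫_0^3 9*x^4 dx = 2187/5;  ∫_0^3 -12*x^3 dx = -243;  ∫_0^3 10*x^2 dx = 90;
    ∫_0^3 -4*x dx = -18;  ∫_0^3 1 dx = 3.
  Sum: 2187/5 − 243 + 90 − 18 + 3 = 1347/5.
  ∫_0^3 u'(x)^2 dx = ∫_0^3 (36*x^2 - 24*x + 4) dx. Term by term:
    ∫_0^3 36*x^2 dx = 324;  ∫_0^3 -24*x dx = -108;  ∫_0^3 4 dx = 12.
  Sum: 324 − 108 + 12 = 228.
Adding: ||u||_{H^1}^2 = 1347/5 + 228 = 2487/5.


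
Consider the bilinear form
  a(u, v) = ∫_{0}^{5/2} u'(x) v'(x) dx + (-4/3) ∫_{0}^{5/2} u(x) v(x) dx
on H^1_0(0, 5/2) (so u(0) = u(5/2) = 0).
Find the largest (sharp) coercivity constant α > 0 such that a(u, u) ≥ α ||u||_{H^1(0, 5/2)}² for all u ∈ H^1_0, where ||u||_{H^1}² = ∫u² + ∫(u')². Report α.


α = 4*(-25 + 3*π^2)/(3*(25 + 4*π^2))

Coercivity of a(·,·) on H^1_0(0, 5/2) means a(u, u) ≥ α ||u||_{H^1}² for every u ∈ H^1_0.
The interval has length L = 5/2, and Poincaré/coercivity depend only on L. Here a(u, u) = ∫(u')² + (-4/3)·∫u².
Here c = -4/3 < 0 with |c| < (π/L)² = 4*π^2/25, so coercivity still holds. The condition a(u,u) ≥ α||u||_{H^1}² reads (1−α)∫(u')² ≥ (α−c)∫u². Any admissible α is ≤ 1 (rapidly oscillating u have ∫u²/∫(u')² → 0), and α = 1 would force 0 ≥ (1−c)∫u², impossible since c < 1; so 1−α > 0. By the sharp Poincaré inequality on H^1_0 of an interval of length L, ∫(u')² ≥ (π/L)²∫u² with equality for the first sine mode sin(π(x−x₀)/L) (x₀ the left endpoint), so the inequality holds for all u iff (1−α)(π/L)² ≥ α − c, i.e. α ≤ ((π/L)² + c)/((π/L)² + 1) = (1 + c(L/π)²)/(1 + (L/π)²). (Direct route, valid since c ≤ 0: Poincaré gives c∫u² ≥ c(L/π)²∫(u')², so a(u,u) ≥ (1 + c(L/π)²)∫(u')², while ||u||_{H^1}² ≤ (1 + (L/π)²)∫(u')²; dividing yields the same α.) With (π/L)² = 4*π^2/25 and c = -4/3, the largest admissible constant is α = ((π/L)² + c)/((π/L)² + 1).
Simplifying, α = 4*(-25 + 3*π^2)/(3*(25 + 4*π^2)).


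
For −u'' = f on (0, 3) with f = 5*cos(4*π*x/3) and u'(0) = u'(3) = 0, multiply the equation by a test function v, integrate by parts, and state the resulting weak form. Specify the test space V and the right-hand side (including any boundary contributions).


V = H^1(0, 3) (no boundary constraint on v; u is determined up to an additive constant); weak form: ∫_0^3 u'v' dx = ∫_0^3 (5*cos(4*π*x/3)) v dx for all v ∈ V.

Multiply both sides by a test function v and integrate from 0 to 3:
  ∫_0^3 −u''(x) v(x) dx = ∫_0^3 f(x) v(x) dx.
Integrate the LHS by parts once:
  ∫_0^3 −u'' v dx = −[u'(x) v(x)]_0^3 + ∫_0^3 u'(x) v'(x) dx.
Thus ∫_0^3 u'(x) v'(x) dx = ∫_0^3 f(x) v(x) dx + [u'(x) v(x)]_0^3.
Choose V so that boundary terms are either known or forced to vanish.
u has homogeneous Neumann: u'(0) = u'(3) = 0. So [u' v]_0^3 = 0·v(3) − 0·v(0) = 0 for any v; take V = H^1(0, 3).
Weak formulation: find u (satisfying any essential BC) such that ∫_0^3 u'(x) v'(x) dx = ∫_0^3 f v dx for all v ∈ V (homogeneous Neumann, so boundary terms vanish).
Substituting f(x) = 5*cos(4*π*x/3), the right-hand side is ∫_0^3 (5*cos(4*π*x/3)) v dx.
Compatibility check (pure Neumann): taking v ≡ 1 ∈ V gives 0 = ∫_0^3 f dx + (0) − (0), i.e. ∫_0^3 f dx must equal u'(0) − u'(3) = 0. Indeed ∫_0^3 (5*cos(4*π*x/3)) dx = 0, so the data are compatible. The solution is then unique only up to an additive constant (fix it e.g. by requiring ∫_0^3 u dx = 0).


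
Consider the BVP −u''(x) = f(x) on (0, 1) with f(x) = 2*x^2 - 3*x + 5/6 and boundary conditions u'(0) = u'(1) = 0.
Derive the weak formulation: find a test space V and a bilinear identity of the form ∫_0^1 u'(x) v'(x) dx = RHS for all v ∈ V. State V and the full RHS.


V = H^1(0, 1) (no boundary constraint on v; u is determined up to an additive constant); weak form: ∫_0^1 u'v' dx = ∫_0^1 (2*x^2 - 3*x + 5/6) v dx for all v ∈ V.

Multiply both sides by a test function v and integrate from 0 to 1:
  ∫_0^1 −u''(x) v(x) dx = ∫_0^1 f(x) v(x) dx.
Integrate the LHS by parts once:
  ∫_0^1 −u'' v dx = −[u'(x) v(x)]_0^1 + ∫_0^1 u'(x) v'(x) dx.
Thus ∫_0^1 u'(x) v'(x) dx = ∫_0^1 f(x) v(x) dx + [u'(x) v(x)]_0^1.
Choose V so that boundary terms are either known or forced to vanish.
u has homogeneous Neumann: u'(0) = u'(1) = 0. So [u' v]_0^1 = 0·v(1) − 0·v(0) = 0 for any v; take V = H^1(0, 1).
Weak formulation: find u (satisfying any essential BC) such that ∫_0^1 u'(x) v'(x) dx = ∫_0^1 f v dx for all v ∈ V (homogeneous Neumann, so boundary terms vanish).
Substituting f(x) = 2*x^2 - 3*x + 5/6, the right-hand side is ∫_0^1 (2*x^2 - 3*x + 5/6) v dx.
Compatibility check (pure Neumann): taking v ≡ 1 ∈ V gives 0 = ∫_0^1 f dx + (0) − (0), i.e. ∫_0^1 f dx must equal u'(0) − u'(1) = 0. Indeed ∫_0^1 (2*x^2 - 3*x + 5/6) dx = 0, so the data are compatible. The solution is then unique only up to an additive constant (fix it e.g. by requiring ∫_0^1 u dx = 0).


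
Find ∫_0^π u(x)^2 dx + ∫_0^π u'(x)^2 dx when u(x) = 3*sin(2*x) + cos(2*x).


||u||_{H^1(0,π)}^2 = 25*π

u'(x) = -2*sin(2*x) + 6*cos(2*x).
Expand u² and (u')² and integrate term by term on (0, π), using: for integers n ≥ 1, ∫_0^π sin²(nx) dx = ∫_0^π cos²(nx) dx = π/2; for n ≠ n', ∫_0^π sin(nx)sin(n'x) dx = ∫_0^π cos(nx)cos(n'x) dx = 0; and by product-to-sum, ∫_0^π sin(nx)cos(n'x) dx = ½∫_0^π [sin((n+n')x) + sin((n−n')x)] dx, which is 0 when n+n' is even and 2n/(n²−n'²) when n+n' is odd (it need not vanish on (0, π)).
  u² squared terms: (3)²·∫sin(2x)² dx = 9·π/2 = 9*π/2;  (1)²·∫cos(2x)² dx = 1·π/2 = π/2.
  u² cross terms: 2·(3)·(1)·∫sin(2x)·cos(2x) dx = 6·(0) = 0.
  So ∫_0^π u² dx = 9*π/2 + π/2 + 0 = 5*π.
  (u')² squared terms: (-2)²·∫sin(2x)² dx = 4·π/2 = 2*π;  (6)²·∫cos(2x)² dx = 36·π/2 = 18*π.
  (u')² cross terms: 2·(-2)·(6)·∫sin(2x)·cos(2x) dx = -24·(0) = 0.
  So ∫_0^π (u')² dx = 2*π + 18*π + 0 = 20*π.
||u||_{H^1}^2 = (5*π) + (20*π) = 25*π.


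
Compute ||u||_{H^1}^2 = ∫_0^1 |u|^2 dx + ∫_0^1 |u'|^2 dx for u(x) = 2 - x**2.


||u||_{H^1}^2 = 21/5

The H^1 norm (squared) on an interval (0, L) is
  ||u||_{H^1}^2 = ∫_0^L u(x)^2 dx + ∫_0^L u'(x)^2 dx.
Compute u'(x) = -2*x.
Then u(x)^2 = x**4 - 4*x**2 + 4 and u'(x)^2 = 4*x**2.
Integrate each monomial from 0 to 1 using ∫_0^1 c·x^n dx = c·1^(n+1)/(n+1):
  ∫_0^1 u(x)^2 dx = ∫_0^1 (x^4 - 4*x^2 + 4) dx. Term by term:
    ∫_0^1 x^4 dx = 1/5;  ∫_0^1 -4*x^2 dx = -4/3;  ∫_0^1 4 dx = 4.
  Sum: 1/5 − 4/3 + 4 = 43/15.
  ∫_0^1 u'(x)^2 dx = ∫_0^1 (4*x^2) dx. Term by term:
    ∫_0^1 4*x^2 dx = 4/3.
Adding: ||u||_{H^1}^2 = 43/15 + 4/3 = 21/5.


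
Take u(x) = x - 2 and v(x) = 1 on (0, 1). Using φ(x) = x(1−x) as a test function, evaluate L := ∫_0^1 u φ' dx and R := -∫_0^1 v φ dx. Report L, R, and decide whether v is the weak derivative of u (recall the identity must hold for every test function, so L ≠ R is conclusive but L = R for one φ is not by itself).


LHS = -1/6, RHS = -1/6. Yes, v = u' weakly.

u(x) = x - 2, classical derivative u'(x) = 1.
φ(x) = x(1−x), so φ'(x) = 1 - 2*x.
Note φ(0) = φ(1) = 0, so the boundary term u·φ vanishes.
LHS = ∫_0^1 u(x) φ'(x) dx = ∫_0^1 (-2*x^2 + 5*x - 2) dx. Term by term:
  ∫_0^1 -2*x^2 dx = -2/3;  ∫_0^1 5*x dx = 5/2;  ∫_0^1 -2 dx = -2.
Sum: -2/3 + 5/2 − 2 = -1/6.
So LHS = -1/6.
∫_0^1 v(x) φ(x) dx = ∫_0^1 (-x^2 + x) dx. Term by term:
  ∫_0^1 -x^2 dx = -1/3;  ∫_0^1 x dx = 1/2.
Sum: -1/3 + 1/2 = 1/6.
So RHS = -∫_0^1 v(x) φ(x) dx = -1/6.
LHS = RHS, so the identity holds for this test φ.
Moreover u is smooth here and v(x) = u'(x) = 1 pointwise, so the identity holds for every test function. Hence v is the weak derivative of u.


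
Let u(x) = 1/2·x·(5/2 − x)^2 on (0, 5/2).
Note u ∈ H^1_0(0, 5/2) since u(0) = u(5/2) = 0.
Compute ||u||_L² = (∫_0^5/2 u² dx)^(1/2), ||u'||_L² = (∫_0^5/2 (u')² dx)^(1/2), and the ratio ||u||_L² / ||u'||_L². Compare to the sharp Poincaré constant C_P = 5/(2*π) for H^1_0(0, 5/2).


||u||_L² / ||u'||_L² = 5*sqrt(14)/28 < C_P = 5/(2*π).

u(x) = 1/2·x·(5/2 − x)^2, so u'(x) = (2*x - 5)*(6*x - 5)/8.
u(x) = 1/2·x·(5/2 − x)^2 vanishes at x = 0 and x = 5/2, so u ∈ H^1_0(0, 5/2). Differentiate via the product rule and integrate the resulting polynomials term by term.
  ∫_0^5/2 u² dx = ∫_0^5/2 (x^6/4 - 5*x^5/2 + 75*x^4/8 - 125*x^3/8 + 625*x^2/64) dx. Term by term:
    ∫_0^5/2 x^6/4 dx = 78125/3584;  ∫_0^5/2 -5*x^5/2 dx = -78125/768;  ∫_0^5/2 75*x^4/8 dx = 46875/256;
    ∫_0^5/2 -125*x^3/8 dx = -78125/512;  ∫_0^5/2 625*x^2/64 dx = 78125/1536.
  Sum: 78125/3584 − 78125/768 + 46875/256 − 78125/512 + 78125/1536 = 15625/10752.
  ∫_0^5/2 (u')² dx = ∫_0^5/2 (9*x^4/4 - 15*x^3 + 275*x^2/8 - 125*x/4 + 625/64) dx. Term by term:
    ∫_0^5/2 9*x^4/4 dx = 5625/128;  ∫_0^5/2 -15*x^3 dx = -9375/64;  ∫_0^5/2 275*x^2/8 dx = 34375/192;
    ∫_0^5/2 -125*x/4 dx = -3125/32;  ∫_0^5/2 625/64 dx = 3125/128.
  Sum: 5625/128 − 9375/64 + 34375/192 − 3125/32 + 3125/128 = 625/192.
∫_0^5/2 u² dx = 15625/10752, so ||u||_L² = 125*sqrt(42)/672.
∫_0^5/2 (u')² dx = 625/192, so ||u'||_L² = 25*sqrt(3)/24.
Ratio ||u||_L² / ||u'||_L² = 5*sqrt(14)/28.
Sharp Poincaré constant on H^1_0(0, 5/2) is C_P = L/π = 5/(2*π), achieved by sin(2*π/5·x).
A polynomial bump cannot attain the sharp Poincaré constant (only the first sine eigenfunction does), so the ratio is strictly less than C_P, consistent with ||u||_L² ≤ C_P ||u'||_L².


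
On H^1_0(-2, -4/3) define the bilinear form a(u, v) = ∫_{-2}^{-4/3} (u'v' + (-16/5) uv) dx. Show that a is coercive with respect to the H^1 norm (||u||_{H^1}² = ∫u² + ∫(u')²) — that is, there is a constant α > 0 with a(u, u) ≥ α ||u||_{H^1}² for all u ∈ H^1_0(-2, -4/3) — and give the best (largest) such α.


α = (-64 + 45*π^2)/(5*(4 + 9*π^2))

Coercivity of a(·,·) on H^1_0(-2, -4/3) means a(u, u) ≥ α ||u||_{H^1}² for every u ∈ H^1_0.
The interval has length L = 2/3, and Poincaré/coercivity depend only on L. Here a(u, u) = ∫(u')² + (-16/5)·∫u².
Here c = -16/5 < 0 with |c| < (π/L)² = 9*π^2/4, so coercivity still holds. The condition a(u,u) ≥ α||u||_{H^1}² reads (1−α)∫(u')² ≥ (α−c)∫u². Any admissible α is ≤ 1 (rapidly oscillating u have ∫u²/∫(u')² → 0), and α = 1 would force 0 ≥ (1−c)∫u², impossible since c < 1; so 1−α > 0. By the sharp Poincaré inequality on H^1_0 of an interval of length L, ∫(u')² ≥ (π/L)²∫u² with equality for the first sine mode sin(π(x−x₀)/L) (x₀ the left endpoint), so the inequality holds for all u iff (1−α)(π/L)² ≥ α − c, i.e. α ≤ ((π/L)² + c)/((π/L)² + 1) = (1 + c(L/π)²)/(1 + (L/π)²). (Direct route, valid since c ≤ 0: Poincaré gives c∫u² ≥ c(L/π)²∫(u')², so a(u,u) ≥ (1 + c(L/π)²)∫(u')², while ||u||_{H^1}² ≤ (1 + (L/π)²)∫(u')²; dividing yields the same α.) With (π/L)² = 9*π^2/4 and c = -16/5, the largest admissible constant is α = ((π/L)² + c)/((π/L)² + 1).
Simplifying, α = (-64 + 45*π^2)/(5*(4 + 9*π^2)).


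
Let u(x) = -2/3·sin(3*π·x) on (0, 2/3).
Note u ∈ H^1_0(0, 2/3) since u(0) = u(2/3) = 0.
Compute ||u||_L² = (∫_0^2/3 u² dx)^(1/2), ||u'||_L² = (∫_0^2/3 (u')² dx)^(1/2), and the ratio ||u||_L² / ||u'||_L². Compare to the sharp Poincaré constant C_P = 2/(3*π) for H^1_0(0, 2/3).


||u||_L² / ||u'||_L² = 1/(3*π) < C_P = 2/(3*π).

u(x) = -2/3·sin(3*π·x), so u'(x) = -2*π*cos(3*π*x).
Writing u(x) = A·sin(kπx/L) with A = -2/3 and k = 2, use ∫_0^L sin²(kπx/L) dx = L/2 and ∫_0^L cos²(kπx/L) dx = L/2.
u² = 4/9·sin²(3*π·x) and (u')² = 4*π^2·cos²(3*π·x), and each of sin², cos² integrates to L/2 = 1/3 over (0, 2/3).
∫_0^2/3 u² dx = 4/27, so ||u||_L² = 2*sqrt(3)/9.
∫_0^2/3 (u')² dx = 4*π^2/3, so ||u'||_L² = 2*sqrt(3)*π/3.
Ratio ||u||_L² / ||u'||_L² = 1/(3*π).
Sharp Poincaré constant on H^1_0(0, 2/3) is C_P = L/π = 2/(3*π), achieved by sin(3*π/2·x).
This is the k = 2 harmonic; the ratio L/(kπ) is strictly less than C_P = L/π, consistent with the sharp inequality ||u||_L² ≤ C_P ||u'||_L².


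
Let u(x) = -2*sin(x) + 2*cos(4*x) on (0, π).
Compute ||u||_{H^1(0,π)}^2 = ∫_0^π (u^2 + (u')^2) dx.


||u||_{H^1(0,π)}^2 = 272/15 + 38*π

u'(x) = -8*sin(4*x) - 2*cos(x).
Expand u² and (u')² and integrate term by term on (0, π), using: for integers n ≥ 1, ∫_0^π sin²(nx) dx = ∫_0^π cos²(nx) dx = π/2; for n ≠ n', ∫_0^π sin(nx)sin(n'x) dx = ∫_0^π cos(nx)cos(n'x) dx = 0; and by product-to-sum, ∫_0^π sin(nx)cos(n'x) dx = ½∫_0^π [sin((n+n')x) + sin((n−n')x)] dx, which is 0 when n+n' is even and 2n/(n²−n'²) when n+n' is odd (it need not vanish on (0, π)).
  u² squared terms: (-2)²·∫sin(x)² dx = 4·π/2 = 2*π;  (2)²·∫cos(4x)² dx = 4·π/2 = 2*π.
  u² cross terms: 2·(-2)·(2)·∫sin(x)·cos(4x) dx = -8·(-2/15) = 16/15.
  So ∫_0^π u² dx = 2*π + 2*π + 16/15 = 16/15 + 4*π.
  (u')² squared terms: (-8)²·∫sin(4x)² dx = 64·π/2 = 32*π;  (-2)²·∫cos(x)² dx = 4·π/2 = 2*π.
  (u')² cross terms: 2·(-8)·(-2)·∫sin(4x)·cos(x) dx = 32·(8/15) = 256/15.
  So ∫_0^π (u')² dx = 32*π + 2*π + 256/15 = 256/15 + 34*π.
||u||_{H^1}^2 = (16/15 + 4*π) + (256/15 + 34*π) = 272/15 + 38*π.


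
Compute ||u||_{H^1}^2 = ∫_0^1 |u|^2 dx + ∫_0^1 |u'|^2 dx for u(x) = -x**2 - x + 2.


||u||_{H^1}^2 = 181/30

The H^1 norm (squared) on an interval (0, L) is
  ||u||_{H^1}^2 = ∫_0^L u(x)^2 dx + ∫_0^L u'(x)^2 dx.
Compute u'(x) = -2*x - 1.
Then u(x)^2 = x**4 + 2*x**3 - 3*x**2 - 4*x + 4 and u'(x)^2 = 4*x**2 + 4*x + 1.
Integrate each monomial from 0 to 1 using ∫_0^1 c·x^n dx = c·1^(n+1)/(n+1):
  ∫_0^1 u(x)^2 dx = ∫_0^1 (x^4 + 2*x^3 - 3*x^2 - 4*x + 4) dx. Term by term:
    ∫_0^1 x^4 dx = 1/5;  ∫_0^1 2*x^3 dx = 1/2;  ∫_0^1 -3*x^2 dx = -1;
    ∫_0^1 -4*x dx = -2;  ∫_0^1 4 dx = 4.
  Sum: 1/5 + 1/2 − 1 − 2 + 4 = 17/10.
  ∫_0^1 u'(x)^2 dx = ∫_0^1 (4*x^2 + 4*x + 1) dx. Term by term:
    ∫_0^1 4*x^2 dx = 4/3;  ∫_0^1 4*x dx = 2;  ∫_0^1 1 dx = 1.
  Sum: 4/3 + 2 + 1 = 13/3.
Adding: ||u||_{H^1}^2 = 17/10 + 13/3 = 181/30.


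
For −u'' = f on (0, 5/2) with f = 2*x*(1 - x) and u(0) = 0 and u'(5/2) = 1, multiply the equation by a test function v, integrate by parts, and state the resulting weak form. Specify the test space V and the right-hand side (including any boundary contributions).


V = {v ∈ H^1(0, 5/2) : v(0) = 0} (test functions vanish at x = 0 where u is specified); weak form: ∫_0^5/2 u'v' dx = ∫_0^5/2 (2*x*(1 - x)) v dx + v(5/2) for all v ∈ V.

Multiply both sides by a test function v and integrate from 0 to 5/2:
  ∫_0^5/2 −u''(x) v(x) dx = ∫_0^5/2 f(x) v(x) dx.
Integrate the LHS by parts once:
  ∫_0^5/2 −u'' v dx = −[u'(x) v(x)]_0^5/2 + ∫_0^5/2 u'(x) v'(x) dx.
Thus ∫_0^5/2 u'(x) v'(x) dx = ∫_0^5/2 f(x) v(x) dx + [u'(x) v(x)]_0^5/2.
Choose V so that boundary terms are either known or forced to vanish.
Mixed BC: u(0) = 0 (Dirichlet) and u'(5/2) = 1 (Neumann). Define V = {v ∈ H^1(0, 5/2) : v(0) = 0}. Then [u' v]_0^5/2 = u'(5/2)·v(5/2) − u'(0)·0 = v(5/2).
Weak formulation: find u (satisfying any essential BC) such that ∫_0^5/2 u'(x) v'(x) dx = ∫_0^5/2 f v dx + v(5/2) for all v ∈ V (Dirichlet at 0 absorbed into V; Neumann datum at x = 5/2 contributes the boundary term).
Substituting f(x) = 2*x*(1 - x), the right-hand side is ∫_0^5/2 (2*x*(1 - x)) v dx + v(5/2).


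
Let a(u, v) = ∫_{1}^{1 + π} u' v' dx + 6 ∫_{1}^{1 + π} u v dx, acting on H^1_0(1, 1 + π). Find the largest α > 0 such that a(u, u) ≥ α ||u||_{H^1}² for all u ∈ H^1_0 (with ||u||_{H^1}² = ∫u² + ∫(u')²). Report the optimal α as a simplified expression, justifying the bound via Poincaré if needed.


α = 1

Coercivity of a(·,·) on H^1_0(1, 1 + π) means a(u, u) ≥ α ||u||_{H^1}² for every u ∈ H^1_0.
The interval has length L = π, and Poincaré/coercivity depend only on L. Here a(u, u) = ∫(u')² + (6)·∫u².
Here c = 6 ≥ 1, so a(u,u) = ∫(u')² + c∫u² ≥ ∫(u')² + ∫u² = ||u||_{H^1}², i.e. α = 1 works. No larger α is possible: a(u,u) ≥ α||u||_{H^1}² means (1−α)∫(u')² ≥ (α−c)∫u², and for the modes u_n = sin(nπ(x−x₀)/L) (x₀ the left endpoint) one has ∫u_n²/∫(u_n')² = (L/(nπ))² → 0, so a(u_n,u_n)/||u_n||_{H^1}² → 1. Hence the optimal constant is α = 1.
Therefore α = 1.


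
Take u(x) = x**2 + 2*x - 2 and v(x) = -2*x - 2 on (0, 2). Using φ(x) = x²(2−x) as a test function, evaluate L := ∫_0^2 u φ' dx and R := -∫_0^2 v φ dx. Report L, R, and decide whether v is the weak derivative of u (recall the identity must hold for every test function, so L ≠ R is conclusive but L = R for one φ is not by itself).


LHS = -88/15, RHS = 88/15. No, v is not the weak derivative of u.

u(x) = x**2 + 2*x - 2, classical derivative u'(x) = 2*x + 2.
φ(x) = x²(2−x), so φ'(x) = x*(4 - 3*x).
Note φ(0) = φ(2) = 0, so the boundary term u·φ vanishes.
LHS = ∫_0^2 u(x) φ'(x) dx = ∫_0^2 (-3*x^4 - 2*x^3 + 14*x^2 - 8*x) dx. Term by term:
  ∫_0^2 -3*x^4 dx = -96/5;  ∫_0^2 -2*x^3 dx = -8;  ∫_0^2 14*x^2 dx = 112/3;
  ∫_0^2 -8*x dx = -16.
Sum: -96/5 − 8 + 112/3 − 16 = -88/15.
So LHS = -88/15.
∫_0^2 v(x) φ(x) dx = ∫_0^2 (2*x^4 - 2*x^3 - 4*x^2) dx. Term by term:
  ∫_0^2 2*x^4 dx = 64/5;  ∫_0^2 -2*x^3 dx = -8;  ∫_0^2 -4*x^2 dx = -32/3.
Sum: 64/5 − 8 − 32/3 = -88/15.
So RHS = -∫_0^2 v(x) φ(x) dx = 88/15.
LHS − RHS = -176/15 ≠ 0, so the identity fails.
(For a valid weak derivative the identity must hold for EVERY test function, in particular this one. The failure shows v is NOT the weak derivative of u.)
Correct weak derivative would be u'(x) = 2*x + 2.


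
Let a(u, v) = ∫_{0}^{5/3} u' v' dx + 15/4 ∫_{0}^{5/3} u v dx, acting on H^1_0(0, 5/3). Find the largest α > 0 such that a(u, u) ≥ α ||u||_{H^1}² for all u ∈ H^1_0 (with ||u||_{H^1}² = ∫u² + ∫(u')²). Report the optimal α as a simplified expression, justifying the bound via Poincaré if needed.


α = 1

Coercivity of a(·,·) on H^1_0(0, 5/3) means a(u, u) ≥ α ||u||_{H^1}² for every u ∈ H^1_0.
The interval has length L = 5/3, and Poincaré/coercivity depend only on L. Here a(u, u) = ∫(u')² + (15/4)·∫u².
Here c = 15/4 ≥ 1, so a(u,u) = ∫(u')² + c∫u² ≥ ∫(u')² + ∫u² = ||u||_{H^1}², i.e. α = 1 works. No larger α is possible: a(u,u) ≥ α||u||_{H^1}² means (1−α)∫(u')² ≥ (α−c)∫u², and for the modes u_n = sin(nπ(x−x₀)/L) (x₀ the left endpoint) one has ∫u_n²/∫(u_n')² = (L/(nπ))² → 0, so a(u_n,u_n)/||u_n||_{H^1}² → 1. Hence the optimal constant is α = 1.
Therefore α = 1.


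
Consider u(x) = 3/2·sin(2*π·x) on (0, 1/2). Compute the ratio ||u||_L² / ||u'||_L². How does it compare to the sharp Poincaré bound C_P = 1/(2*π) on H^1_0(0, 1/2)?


||u||_L² / ||u'||_L² = 1/(2*π) = C_P.

u(x) = 3/2·sin(2*π·x), so u'(x) = 3*π*cos(2*π*x).
Writing u(x) = A·sin(kπx/L) with A = 3/2 and k = 1, use ∫_0^L sin²(kπx/L) dx = L/2 and ∫_0^L cos²(kπx/L) dx = L/2.
u² = 9/4·sin²(2*π·x) and (u')² = 9*π^2·cos²(2*π·x), and each of sin², cos² integrates to L/2 = 1/4 over (0, 1/2).
∫_0^1/2 u² dx = 9/16, so ||u||_L² = 3/4.
∫_0^1/2 (u')² dx = 9*π^2/4, so ||u'||_L² = 3*π/2.
Ratio ||u||_L² / ||u'||_L² = 1/(2*π).
Sharp Poincaré constant on H^1_0(0, 1/2) is C_P = L/π = 1/(2*π), achieved by sin(2*π·x).
This is the k = 1 eigenfunction (up to amplitude), so the ratio equals the sharp Poincaré constant exactly.


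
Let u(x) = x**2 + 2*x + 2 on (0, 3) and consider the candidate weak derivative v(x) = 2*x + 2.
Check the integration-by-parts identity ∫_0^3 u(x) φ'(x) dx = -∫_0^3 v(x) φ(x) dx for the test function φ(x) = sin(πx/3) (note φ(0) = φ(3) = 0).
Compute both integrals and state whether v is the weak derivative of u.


LHS = -30/π, RHS = -30/π. Yes, v = u' weakly.

u(x) = x**2 + 2*x + 2, classical derivative u'(x) = 2*x + 2.
φ(x) = sin(πx/3), so φ'(x) = π*cos(π*x/3)/3.
Note φ(0) = φ(3) = 0, so the boundary term u·φ vanishes.
LHS = ∫_0^3 u(x) φ'(x) dx = ∫_0^3 (π*x^2*cos(π*x/3)/3 + 2*π*x*cos(π*x/3)/3 + 2*π*cos(π*x/3)/3) dx. Term by term:
  ∫_0^3 2*π*cos(π*x/3)/3 dx = 0;  ∫_0^3 π*x^2*cos(π*x/3)/3 dx = -18/π;  ∫_0^3 2*π*x*cos(π*x/3)/3 dx = -12/π.
Sum: 0 − 18/π − 12/π = -30/π.
So LHS = -30/π.
∫_0^3 v(x) φ(x) dx = ∫_0^3 (2*x*sin(π*x/3) + 2*sin(π*x/3)) dx. Term by term:
  ∫_0^3 2*sin(π*x/3) dx = 12/π;  ∫_0^3 2*x*sin(π*x/3) dx = 18/π.
Sum: 12/π + 18/π = 30/π.
So RHS = -∫_0^3 v(x) φ(x) dx = -30/π.
LHS = RHS, so the identity holds for this test φ.
Moreover u is smooth here and v(x) = u'(x) = 2*x + 2 pointwise, so the identity holds for every test function. Hence v is the weak derivative of u.


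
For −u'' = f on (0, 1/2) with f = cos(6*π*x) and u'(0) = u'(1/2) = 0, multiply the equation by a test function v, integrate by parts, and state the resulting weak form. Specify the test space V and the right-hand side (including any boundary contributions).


V = H^1(0, 1/2) (no boundary constraint on v; u is determined up to an additive constant); weak form: ∫_0^1/2 u'v' dx = ∫_0^1/2 (cos(6*π*x)) v dx for all v ∈ V.

Multiply both sides by a test function v and integrate from 0 to 1/2:
  ∫_0^1/2 −u''(x) v(x) dx = ∫_0^1/2 f(x) v(x) dx.
Integrate the LHS by parts once:
  ∫_0^1/2 −u'' v dx = −[u'(x) v(x)]_0^1/2 + ∫_0^1/2 u'(x) v'(x) dx.
Thus ∫_0^1/2 u'(x) v'(x) dx = ∫_0^1/2 f(x) v(x) dx + [u'(x) v(x)]_0^1/2.
Choose V so that boundary terms are either known or forced to vanish.
u has homogeneous Neumann: u'(0) = u'(1/2) = 0. So [u' v]_0^1/2 = 0·v(1/2) − 0·v(0) = 0 for any v; take V = H^1(0, 1/2).
Weak formulation: find u (satisfying any essential BC) such that ∫_0^1/2 u'(x) v'(x) dx = ∫_0^1/2 f v dx for all v ∈ V (homogeneous Neumann, so boundary terms vanish).
Substituting f(x) = cos(6*π*x), the right-hand side is ∫_0^1/2 (cos(6*π*x)) v dx.
Compatibility check (pure Neumann): taking v ≡ 1 ∈ V gives 0 = ∫_0^1/2 f dx + (0) − (0), i.e. ∫_0^1/2 f dx must equal u'(0) − u'(1/2) = 0. Indeed ∫_0^1/2 (cos(6*π*x)) dx = 0, so the data are compatible. The solution is then unique only up to an additive constant (fix it e.g. by requiring ∫_0^1/2 u dx = 0).


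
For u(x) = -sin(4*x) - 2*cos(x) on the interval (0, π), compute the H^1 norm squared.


||u||_{H^1(0,π)}^2 = 64/15 + 25*π/2

u'(x) = 2*sin(x) - 4*cos(4*x).
Expand u² and (u')² and integrate term by term on (0, π), using: for integers n ≥ 1, ∫_0^π sin²(nx) dx = ∫_0^π cos²(nx) dx = π/2; for n ≠ n', ∫_0^π sin(nx)sin(n'x) dx = ∫_0^π cos(nx)cos(n'x) dx = 0; and by product-to-sum, ∫_0^π sin(nx)cos(n'x) dx = ½∫_0^π [sin((n+n')x) + sin((n−n')x)] dx, which is 0 when n+n' is even and 2n/(n²−n'²) when n+n' is odd (it need not vanish on (0, π)).
  u² squared terms: (-1)²·∫sin(4x)² dx = 1·π/2 = π/2;  (-2)²·∫cos(x)² dx = 4·π/2 = 2*π.
  u² cross terms: 2·(-1)·(-2)·∫sin(4x)·cos(x) dx = 4·(8/15) = 32/15.
  So ∫_0^π u² dx = π/2 + 2*π + 32/15 = 32/15 + 5*π/2.
  (u')² squared terms: (-4)²·∫cos(4x)² dx = 16·π/2 = 8*π;  (2)²·∫sin(x)² dx = 4·π/2 = 2*π.
  (u')² cross terms: 2·(-4)·(2)·∫cos(4x)·sin(x) dx = -16·(-2/15) = 32/15.
  So ∫_0^π (u')² dx = 8*π + 2*π + 32/15 = 32/15 + 10*π.
||u||_{H^1}^2 = (32/15 + 5*π/2) + (32/15 + 10*π) = 64/15 + 25*π/2.


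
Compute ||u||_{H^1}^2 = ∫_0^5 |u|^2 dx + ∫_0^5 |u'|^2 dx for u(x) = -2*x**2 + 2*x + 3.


||u||_{H^1}^2 = 4795/3

The H^1 norm (squared) on an interval (0, L) is
  ||u||_{H^1}^2 = ∫_0^L u(x)^2 dx + ∫_0^L u'(x)^2 dx.
Compute u'(x) = 2 - 4*x.
Then u(x)^2 = 4*x**4 - 8*x**3 - 8*x**2 + 12*x + 9 and u'(x)^2 = 16*x**2 - 16*x + 4.
Integrate each monomial from 0 to 5 using ∫_0^5 c·x^n dx = c·5^(n+1)/(n+1):
  ∫_0^5 u(x)^2 dx = ∫_0^5 (4*x^4 - 8*x^3 - 8*x^2 + 12*x + 9) dx. Term by term:
    ∫_0^5 4*x^4 dx = 2500;  ∫_0^5 -8*x^3 dx = -1250;  ∫_0^5 -8*x^2 dx = -1000/3;
    ∫_0^5 12*x dx = 150;  ∫_0^5 9 dx = 45.
  Sum: 2500 − 1250 − 1000/3 + 150 + 45 = 3335/3.
  ∫_0^5 u'(x)^2 dx = ∫_0^5 (16*x^2 - 16*x + 4) dx. Term by term:
    ∫_0^5 16*x^2 dx = 2000/3;  ∫_0^5 -16*x dx = -200;  ∫_0^5 4 dx = 20.
  Sum: 2000/3 − 200 + 20 = 1460/3.
Adding: ||u||_{H^1}^2 = 3335/3 + 1460/3 = 4795/3.
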